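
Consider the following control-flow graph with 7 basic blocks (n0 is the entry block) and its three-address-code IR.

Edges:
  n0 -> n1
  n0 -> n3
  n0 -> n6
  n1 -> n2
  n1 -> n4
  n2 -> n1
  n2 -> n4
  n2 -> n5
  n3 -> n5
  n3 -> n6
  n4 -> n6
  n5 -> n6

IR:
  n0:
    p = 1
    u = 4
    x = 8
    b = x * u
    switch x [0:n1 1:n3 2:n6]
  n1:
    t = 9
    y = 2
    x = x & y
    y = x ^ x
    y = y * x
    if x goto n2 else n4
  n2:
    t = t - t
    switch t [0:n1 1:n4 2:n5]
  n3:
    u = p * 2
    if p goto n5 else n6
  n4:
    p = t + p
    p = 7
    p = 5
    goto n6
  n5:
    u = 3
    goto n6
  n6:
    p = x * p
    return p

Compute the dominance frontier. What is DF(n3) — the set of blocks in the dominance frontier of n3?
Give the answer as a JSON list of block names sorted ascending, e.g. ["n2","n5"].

idom tree: n1←n0 n2←n1 n3←n0 n4←n1 n5←n0 n6←n0
Dom∩ at merges:
  n1: preds {n0,n2}: {n0} ∩ {n0,n1,n2} = {n0}; idom=n0
  n4: preds {n1,n2}: {n0,n1} ∩ {n0,n1,n2} = {n0,n1}; idom=n1
  n5: preds {n2,n3}: {n0,n1,n2} ∩ {n0,n3} = {n0}; idom=n0
  n6: preds {n0,n3,n4,n5}: {n0} ∩ {n0,n3} ∩ {n0,n1,n4} ∩ {n0,n5} = {n0}; idom=n0

DF derivation:
  join n1 pred n0: · stop@n0
  join n1 pred n2: n2→n1 stop@n0
  join n4 pred n1: · stop@n1
  join n4 pred n2: n2 stop@n1
  join n5 pred n2: n2→n1 stop@n0
  join n5 pred n3: n3 stop@n0
  join n6 pred n0: · stop@n0
  join n6 pred n3: n3 stop@n0
  join n6 pred n4: n4→n1 stop@n0
  join n6 pred n5: n5 stop@n0
  n0: DF=∅
  n1: DF={n1,n5,n6}
  n2: DF={n1,n4,n5}
  n3: DF={n5,n6}
  n4: DF={n6}
  n5: DF={n6}
  n6: DF=∅

DF(n3) = ["n5", "n6"]

Answer: ["n5", "n6"]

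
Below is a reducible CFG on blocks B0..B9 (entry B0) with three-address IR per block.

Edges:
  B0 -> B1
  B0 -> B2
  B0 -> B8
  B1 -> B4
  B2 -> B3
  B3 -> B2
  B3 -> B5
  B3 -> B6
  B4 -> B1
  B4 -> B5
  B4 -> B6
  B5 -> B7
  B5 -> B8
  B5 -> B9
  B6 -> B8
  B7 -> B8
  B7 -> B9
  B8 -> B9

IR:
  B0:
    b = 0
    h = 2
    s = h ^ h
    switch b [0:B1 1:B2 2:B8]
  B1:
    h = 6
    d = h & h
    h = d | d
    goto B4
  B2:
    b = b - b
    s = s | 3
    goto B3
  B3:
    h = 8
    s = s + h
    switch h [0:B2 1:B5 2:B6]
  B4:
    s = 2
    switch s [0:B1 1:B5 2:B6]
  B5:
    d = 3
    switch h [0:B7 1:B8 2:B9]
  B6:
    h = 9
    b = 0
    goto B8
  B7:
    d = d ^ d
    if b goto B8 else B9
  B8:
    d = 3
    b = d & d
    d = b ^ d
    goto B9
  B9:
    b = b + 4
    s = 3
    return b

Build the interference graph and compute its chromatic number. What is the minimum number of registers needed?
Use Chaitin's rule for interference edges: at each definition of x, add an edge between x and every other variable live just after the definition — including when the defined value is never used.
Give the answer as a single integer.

Answer: 3

Analysis:
Per-block:
  B0: def={b,h,s} ue=∅
  B1: def={d,h} ue=∅
  B2: def={b,s} ue={b,s}
  B3: def={h,s} ue={s}
  B4: def={s} ue=∅
  B5: def={d} ue={h}
  B6: def={b,h} ue=∅
  B7: def={d} ue={b,d}
  B8: def={b,d} ue=∅
  B9: def={b,s} ue={b}

Backward fixpoint:
  B0 li=∅ lo={b,s}
  B1 li={b} lo={b,h}
  B2 li={b,s} lo={b,s}
  B3 li={b,s} lo={b,h,s}
  B4 li={b,h} lo={b,h}
  B5 li={b,h} lo={b,d}
  B6 li=∅ lo=∅
  B7 li={b,d} lo={b}
  B8 li=∅ lo={b}
  B9 li={b} lo=∅

Interference:
  b↔{d,h,s}
  d↔{b,h}
  h↔{b,d,s}
  s↔{b,h}

Registers:
  clique {b,d,h} ⇒ need ≥ 3
  assign b→r0 d→r2 h→r1 s→r2 — no edge inside a register ⇒ χ ≤ 3
  χ = 3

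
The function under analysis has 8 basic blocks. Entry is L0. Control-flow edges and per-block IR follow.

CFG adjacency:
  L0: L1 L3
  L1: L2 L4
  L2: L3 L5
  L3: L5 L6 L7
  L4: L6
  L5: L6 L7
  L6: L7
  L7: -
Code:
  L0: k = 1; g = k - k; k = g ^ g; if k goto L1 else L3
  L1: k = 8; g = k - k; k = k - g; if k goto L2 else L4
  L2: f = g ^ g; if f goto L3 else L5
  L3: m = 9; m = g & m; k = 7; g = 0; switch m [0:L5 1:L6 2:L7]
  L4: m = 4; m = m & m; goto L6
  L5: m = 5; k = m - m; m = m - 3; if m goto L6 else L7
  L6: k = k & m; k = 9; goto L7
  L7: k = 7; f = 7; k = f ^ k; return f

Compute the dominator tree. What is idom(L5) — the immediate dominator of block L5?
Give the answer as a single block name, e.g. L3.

Answer: L0

Analysis:
idom tree: L1←L0 L2←L1 L3←L0 L4←L1 L5←L0 L6←L0 L7←L0
Join-block Dom:
  L3: preds {L0,L2}: {L0} ∩ {L0,L1,L2} = {L0}; idom=L0
  L5: preds {L2,L3}: {L0,L1,L2} ∩ {L0,L3} = {L0}; idom=L0
  L6: preds {L3,L4,L5}: {L0,L3} ∩ {L0,L1,L4} ∩ {L0,L5} = {L0}; idom=L0
  L7: preds {L3,L5,L6}: {L0,L3} ∩ {L0,L5} ∩ {L0,L6} = {L0}; idom=L0

idom(L5) = L0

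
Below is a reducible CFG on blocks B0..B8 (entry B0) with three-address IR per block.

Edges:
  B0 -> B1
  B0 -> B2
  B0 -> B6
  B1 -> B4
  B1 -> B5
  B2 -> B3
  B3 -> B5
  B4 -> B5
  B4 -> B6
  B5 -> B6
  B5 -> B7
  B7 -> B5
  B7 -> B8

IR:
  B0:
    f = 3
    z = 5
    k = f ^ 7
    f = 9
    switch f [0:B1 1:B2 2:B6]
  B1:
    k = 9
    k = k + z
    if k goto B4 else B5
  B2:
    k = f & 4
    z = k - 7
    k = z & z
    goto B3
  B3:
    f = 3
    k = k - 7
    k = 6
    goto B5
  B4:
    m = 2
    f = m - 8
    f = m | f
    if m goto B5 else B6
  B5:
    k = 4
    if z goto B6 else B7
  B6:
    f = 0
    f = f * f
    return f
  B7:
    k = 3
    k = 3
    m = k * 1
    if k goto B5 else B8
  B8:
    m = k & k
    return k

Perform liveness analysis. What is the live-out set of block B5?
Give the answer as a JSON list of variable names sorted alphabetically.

def/use:
  B0: {f,k,z} / ∅
  B1: {k} / {z}
  B2: {k,z} / {f}
  B3: {f,k} / {k}
  B4: {f,m} / ∅
  B5: {k} / {z}
  B6: {f} / ∅
  B7: {k,m} / ∅
  B8: {m} / {k}

Live sets:
  B0: in=∅ out={f,z}
  B1: in={z} out={z}
  B2: in={f} out={k,z}
  B3: in={k,z} out={z}
  B4: in={z} out={z}
  B5: in={z} out={z}
  B6: in=∅ out=∅
  B7: in={z} out={k,z}
  B8: in={k} out=∅

live-out(B5) = ["z"]

Answer: ["z"]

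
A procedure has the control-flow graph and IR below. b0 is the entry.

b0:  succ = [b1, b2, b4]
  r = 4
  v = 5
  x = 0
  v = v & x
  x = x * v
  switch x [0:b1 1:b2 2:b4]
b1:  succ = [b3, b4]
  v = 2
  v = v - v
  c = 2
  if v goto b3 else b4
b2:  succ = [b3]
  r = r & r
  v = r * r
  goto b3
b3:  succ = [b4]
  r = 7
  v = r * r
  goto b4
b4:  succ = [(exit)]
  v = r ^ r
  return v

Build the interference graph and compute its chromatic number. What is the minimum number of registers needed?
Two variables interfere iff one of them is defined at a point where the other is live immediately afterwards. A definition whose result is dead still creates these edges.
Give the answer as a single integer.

Answer: 3

Derivation:
Block summaries:
  b0: {r,v,x} / ∅
  b1: {c,v} / ∅
  b2: {r,v} / {r}
  b3: {r,v} / ∅
  b4: {v} / {r}

Backward fixpoint:
  b0 li=∅ lo={r}
  b1 li={r} lo={r}
  b2 li={r} lo=∅
  b3 li=∅ lo={r}
  b4 li={r} lo=∅

Interfere edges:
  c — {r,v}
  r — {c,v,x}
  v — {c,r,x}
  x — {r,v}

Registers:
  clique {c,r,v} ⇒ need ≥ 3
  assign c→r2 r→r0 v→r1 x→r2 — no edge inside a register ⇒ χ ≤ 3
  χ = 3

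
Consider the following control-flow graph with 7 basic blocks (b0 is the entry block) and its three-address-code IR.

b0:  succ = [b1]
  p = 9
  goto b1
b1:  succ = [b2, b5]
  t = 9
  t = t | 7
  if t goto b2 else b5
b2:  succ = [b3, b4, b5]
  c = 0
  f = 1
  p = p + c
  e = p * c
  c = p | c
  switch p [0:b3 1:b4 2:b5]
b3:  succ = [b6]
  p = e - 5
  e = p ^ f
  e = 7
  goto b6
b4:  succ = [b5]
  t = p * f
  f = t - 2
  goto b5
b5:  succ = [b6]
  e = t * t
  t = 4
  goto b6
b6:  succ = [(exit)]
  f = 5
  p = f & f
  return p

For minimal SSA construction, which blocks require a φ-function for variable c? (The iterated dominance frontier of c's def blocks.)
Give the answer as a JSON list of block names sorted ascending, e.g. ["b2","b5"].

idom tree: b1←b0 b2←b1 b3←b2 b4←b2 b5←b1 b6←b1
Join-block Dom:
  b5: preds {b1,b2,b4}: {b0,b1} ∩ {b0,b1,b2} ∩ {b0,b1,b2,b4} = {b0,b1}; idom=b1
  b6: preds {b3,b5}: {b0,b1,b2,b3} ∩ {b0,b1,b5} = {b0,b1}; idom=b1

DF walk-up:
  b5←b1: walk · to b1
  b5←b2: walk b2 to b1
  b5←b4: walk b4→b2 to b1
  b6←b3: walk b3→b2 to b1
  b6←b5: walk b5 to b1
  b0 → ∅
  b1 → ∅
  b2 → {b5,b6}
  b3 → {b6}
  b4 → {b5}
  b5 → {b6}
  b6 → ∅

φ for c: defs {b2}
  DF⁺ = {b5,b6}

Answer: ["b5", "b6"]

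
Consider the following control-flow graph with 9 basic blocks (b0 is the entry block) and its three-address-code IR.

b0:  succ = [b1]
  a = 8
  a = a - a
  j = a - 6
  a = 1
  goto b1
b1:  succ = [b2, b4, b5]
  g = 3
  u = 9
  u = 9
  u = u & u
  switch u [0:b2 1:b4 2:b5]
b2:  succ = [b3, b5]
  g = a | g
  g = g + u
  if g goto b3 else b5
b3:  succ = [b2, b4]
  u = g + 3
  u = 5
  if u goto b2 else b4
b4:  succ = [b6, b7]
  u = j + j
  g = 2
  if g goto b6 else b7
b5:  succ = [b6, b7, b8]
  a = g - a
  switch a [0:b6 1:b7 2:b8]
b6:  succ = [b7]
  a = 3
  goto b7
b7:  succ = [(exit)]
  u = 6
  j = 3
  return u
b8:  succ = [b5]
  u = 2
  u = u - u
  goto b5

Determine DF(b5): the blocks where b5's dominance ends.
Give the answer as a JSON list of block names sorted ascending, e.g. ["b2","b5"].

Answer: ["b5", "b6", "b7"]

Derivation:
idom tree: b1←b0 b2←b1 b3←b2 b4←b1 b5←b1 b6←b1 b7←b1 b8←b5
Dom at joins:
  b2: preds {b1,b3}: {b0,b1} ∩ {b0,b1,b2,b3} = {b0,b1}; idom=b1
  b4: preds {b1,b3}: {b0,b1} ∩ {b0,b1,b2,b3} = {b0,b1}; idom=b1
  b5: preds {b1,b2,b8}: {b0,b1} ∩ {b0,b1,b2} ∩ {b0,b1,b5,b8} = {b0,b1}; idom=b1
  b6: preds {b4,b5}: {b0,b1,b4} ∩ {b0,b1,b5} = {b0,b1}; idom=b1
  b7: preds {b4,b5,b6}: {b0,b1,b4} ∩ {b0,b1,b5} ∩ {b0,b1,b6} = {b0,b1}; idom=b1

DF walk-up:
  b2←b1: walk · to b1
  b2←b3: walk b3→b2 to b1
  b4←b1: walk · to b1
  b4←b3: walk b3→b2 to b1
  b5←b1: walk · to b1
  b5←b2: walk b2 to b1
  b5←b8: walk b8→b5 to b1
  b6←b4: walk b4 to b1
  b6←b5: walk b5 to b1
  b7←b4: walk b4 to b1
  b7←b5: walk b5 to b1
  b7←b6: walk b6 to b1
  b0: DF=∅
  b1: DF=∅
  b2: DF={b2,b4,b5}
  b3: DF={b2,b4}
  b4: DF={b6,b7}
  b5: DF={b5,b6,b7}
  b6: DF={b7}
  b7: DF=∅
  b8: DF={b5}

DF(b5) = ["b5", "b6", "b7"]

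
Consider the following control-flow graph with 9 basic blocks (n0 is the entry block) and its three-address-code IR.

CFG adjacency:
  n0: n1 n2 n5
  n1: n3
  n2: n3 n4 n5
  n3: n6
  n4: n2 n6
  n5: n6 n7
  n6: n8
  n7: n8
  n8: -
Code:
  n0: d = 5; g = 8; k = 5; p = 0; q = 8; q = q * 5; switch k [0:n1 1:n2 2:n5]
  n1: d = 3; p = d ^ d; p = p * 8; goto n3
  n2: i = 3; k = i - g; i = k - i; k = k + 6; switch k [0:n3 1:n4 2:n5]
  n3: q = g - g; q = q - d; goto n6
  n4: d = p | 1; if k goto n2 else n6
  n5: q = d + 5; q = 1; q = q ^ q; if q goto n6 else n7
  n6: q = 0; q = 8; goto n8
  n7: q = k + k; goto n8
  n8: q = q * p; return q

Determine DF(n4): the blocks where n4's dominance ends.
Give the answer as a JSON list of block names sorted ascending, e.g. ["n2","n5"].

Answer: ["n2", "n6"]

Analysis:
idom tree: n1←n0 n2←n0 n3←n0 n4←n2 n5←n0 n6←n0 n7←n5 n8←n0
Join-block Dom:
  n2: preds {n0,n4}: {n0} ∩ {n0,n2,n4} = {n0}; idom=n0
  n3: preds {n1,n2}: {n0,n1} ∩ {n0,n2} = {n0}; idom=n0
  n5: preds {n0,n2}: {n0} ∩ {n0,n2} = {n0}; idom=n0
  n6: preds {n3,n4,n5}: {n0,n3} ∩ {n0,n2,n4} ∩ {n0,n5} = {n0}; idom=n0
  n8: preds {n6,n7}: {n0,n6} ∩ {n0,n5,n7} = {n0}; idom=n0

DF derivation:
  n2←n0: walk · to n0
  n2←n4: walk n4→n2 to n0
  n3←n1: walk n1 to n0
  n3←n2: walk n2 to n0
  n5←n0: walk · to n0
  n5←n2: walk n2 to n0
  n6←n3: walk n3 to n0
  n6←n4: walk n4→n2 to n0
  n6←n5: walk n5 to n0
  n8←n6: walk n6 to n0
  n8←n7: walk n7→n5 to n0
  DF(n0)=∅
  DF(n1)={n3}
  DF(n2)={n2,n3,n5,n6}
  DF(n3)={n6}
  DF(n4)={n2,n6}
  DF(n5)={n6,n8}
  DF(n6)={n8}
  DF(n7)={n8}
  DF(n8)=∅

DF(n4) = ["n2", "n6"]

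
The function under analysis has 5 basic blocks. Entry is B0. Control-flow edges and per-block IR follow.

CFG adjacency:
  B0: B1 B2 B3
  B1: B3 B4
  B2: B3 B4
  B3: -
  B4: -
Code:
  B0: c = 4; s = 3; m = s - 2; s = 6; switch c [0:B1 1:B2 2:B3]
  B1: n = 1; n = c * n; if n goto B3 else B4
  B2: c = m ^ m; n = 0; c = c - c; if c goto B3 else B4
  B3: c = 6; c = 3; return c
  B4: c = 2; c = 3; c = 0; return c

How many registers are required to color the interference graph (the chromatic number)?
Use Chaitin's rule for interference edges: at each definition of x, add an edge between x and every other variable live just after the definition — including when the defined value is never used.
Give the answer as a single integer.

Answer: 3

Derivation:
Block summaries:
  B0 def {c,m,s} use ∅
  B1 def {n} use {c}
  B2 def {c,n} use {m}
  B3 def {c} use ∅
  B4 def {c} use ∅

Live sets:
  B0 li=∅ lo={c,m}
  B1 li={c} lo=∅
  B2 li={m} lo=∅
  B3 li=∅ lo=∅
  B4 li=∅ lo=∅

Interference:
  c: {m,n,s}
  m: {c,s}
  n: {c}
  s: {c,m}

Chromatic number:
  clique {c,m,s} ⇒ need ≥ 3
  assign c→c0 m→c1 n→c1 s→c2 — no edge inside a register ⇒ χ ≤ 3
  χ = 3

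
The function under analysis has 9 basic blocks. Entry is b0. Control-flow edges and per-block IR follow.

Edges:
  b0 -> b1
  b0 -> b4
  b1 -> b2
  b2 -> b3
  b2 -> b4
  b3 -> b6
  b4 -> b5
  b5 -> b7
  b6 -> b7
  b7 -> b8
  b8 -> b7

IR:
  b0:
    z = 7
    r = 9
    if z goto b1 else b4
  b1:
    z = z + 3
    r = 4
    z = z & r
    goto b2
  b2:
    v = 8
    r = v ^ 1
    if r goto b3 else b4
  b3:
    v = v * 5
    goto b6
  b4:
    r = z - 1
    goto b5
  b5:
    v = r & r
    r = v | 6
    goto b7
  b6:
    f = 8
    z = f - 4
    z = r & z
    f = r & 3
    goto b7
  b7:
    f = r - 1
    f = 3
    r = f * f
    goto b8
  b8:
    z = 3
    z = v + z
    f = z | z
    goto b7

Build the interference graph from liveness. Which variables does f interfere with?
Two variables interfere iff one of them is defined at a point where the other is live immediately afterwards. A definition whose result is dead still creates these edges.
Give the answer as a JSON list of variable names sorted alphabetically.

Answer: ["r", "v"]

Analysis:
def/use:
  b0 def {r,z} use ∅
  b1 def {r,z} use {z}
  b2 def {r,v} use ∅
  b3 def {v} use {v}
  b4 def {r} use {z}
  b5 def {r,v} use {r}
  b6 def {f,z} use {r}
  b7 def {f,r} use {r}
  b8 def {f,z} use {v}

Liveness:
  b0 li=∅ lo={z}
  b1 li={z} lo={z}
  b2 li={z} lo={r,v,z}
  b3 li={r,v} lo={r,v}
  b4 li={z} lo={r}
  b5 li={r} lo={r,v}
  b6 li={r,v} lo={r,v}
  b7 li={r,v} lo={r,v}
  b8 li={r,v} lo={r,v}

Interfere edges:
  f — {r,v}
  r — {f,v,z}
  v — {f,r,z}
  z — {r,v}

N(f) = ["r", "v"]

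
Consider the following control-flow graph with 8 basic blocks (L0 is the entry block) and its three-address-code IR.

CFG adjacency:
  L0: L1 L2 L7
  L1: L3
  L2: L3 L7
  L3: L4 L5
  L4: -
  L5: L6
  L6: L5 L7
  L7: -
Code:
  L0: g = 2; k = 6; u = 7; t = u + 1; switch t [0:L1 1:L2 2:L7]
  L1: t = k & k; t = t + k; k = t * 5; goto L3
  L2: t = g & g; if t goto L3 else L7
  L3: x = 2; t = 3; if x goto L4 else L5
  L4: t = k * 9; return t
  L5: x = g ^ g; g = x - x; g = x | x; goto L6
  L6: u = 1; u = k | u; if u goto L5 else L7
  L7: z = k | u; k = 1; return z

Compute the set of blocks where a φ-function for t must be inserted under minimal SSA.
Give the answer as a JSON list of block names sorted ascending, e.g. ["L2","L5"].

Answer: ["L3", "L7"]

Working:
idom tree: L1←L0 L2←L0 L3←L0 L4←L3 L5←L3 L6←L5 L7←L0
Dom∩ at merges:
  L3: preds {L1,L2}: {L0,L1} ∩ {L0,L2} = {L0}; idom=L0
  L5: preds {L3,L6}: {L0,L3} ∩ {L0,L3,L5,L6} = {L0,L3}; idom=L3
  L7: preds {L0,L2,L6}: {L0} ∩ {L0,L2} ∩ {L0,L3,L5,L6} = {L0}; idom=L0

DF derivation:
  L3←L1: walk L1 to L0
  L3←L2: walk L2 to L0
  L5←L3: walk · to L3
  L5←L6: walk L6→L5 to L3
  L7←L0: walk · to L0
  L7←L2: walk L2 to L0
  L7←L6: walk L6→L5→L3 to L0
  L0 → ∅
  L1 → {L3}
  L2 → {L3,L7}
  L3 → {L7}
  L4 → ∅
  L5 → {L5,L7}
  L6 → {L5,L7}
  L7 → ∅

φ for t: defs {L0,L1,L2,L3,L4}
  DF⁺ = {L3,L7}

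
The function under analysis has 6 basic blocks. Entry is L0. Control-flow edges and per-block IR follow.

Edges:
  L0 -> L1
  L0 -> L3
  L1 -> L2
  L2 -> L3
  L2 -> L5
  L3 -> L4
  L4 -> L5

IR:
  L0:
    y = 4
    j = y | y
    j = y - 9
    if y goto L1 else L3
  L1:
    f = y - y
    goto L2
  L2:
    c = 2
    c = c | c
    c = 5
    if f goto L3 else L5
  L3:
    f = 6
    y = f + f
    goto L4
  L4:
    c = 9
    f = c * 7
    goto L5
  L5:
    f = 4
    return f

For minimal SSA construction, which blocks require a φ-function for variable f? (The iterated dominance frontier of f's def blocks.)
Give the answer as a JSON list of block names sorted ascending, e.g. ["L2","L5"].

idom tree: L1←L0 L2←L1 L3←L0 L4←L3 L5←L0
Join-block Dom:
  L3: preds {L0,L2}: {L0} ∩ {L0,L1,L2} = {L0}; idom=L0
  L5: preds {L2,L4}: {L0,L1,L2} ∩ {L0,L3,L4} = {L0}; idom=L0

DF derivation:
  L3←L0: walk · to L0
  L3←L2: walk L2→L1 to L0
  L5←L2: walk L2→L1 to L0
  L5←L4: walk L4→L3 to L0
  L0 → ∅
  L1 → {L3,L5}
  L2 → {L3,L5}
  L3 → {L5}
  L4 → {L5}
  L5 → ∅

φ for f: defs {L1,L3,L4,L5}
  DF⁺ = {L3,L5}

Answer: ["L3", "L5"]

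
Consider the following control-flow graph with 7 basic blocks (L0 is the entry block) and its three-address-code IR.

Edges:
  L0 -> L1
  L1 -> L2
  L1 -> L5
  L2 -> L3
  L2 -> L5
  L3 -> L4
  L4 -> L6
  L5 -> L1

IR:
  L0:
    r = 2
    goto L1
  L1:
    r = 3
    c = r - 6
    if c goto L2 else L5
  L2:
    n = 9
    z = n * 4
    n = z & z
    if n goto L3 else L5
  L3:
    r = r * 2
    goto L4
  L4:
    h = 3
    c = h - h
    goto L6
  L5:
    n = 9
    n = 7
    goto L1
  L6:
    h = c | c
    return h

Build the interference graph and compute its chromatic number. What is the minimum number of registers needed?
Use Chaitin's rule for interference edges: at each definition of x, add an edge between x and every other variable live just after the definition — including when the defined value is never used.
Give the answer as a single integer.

def/use:
  L0: def={r} ue=∅
  L1: def={c,r} ue=∅
  L2: def={n,z} ue=∅
  L3: def={r} ue={r}
  L4: def={c,h} ue=∅
  L5: def={n} ue=∅
  L6: def={h} ue={c}

Backward fixpoint:
  live L0: ∅→∅
  live L1: ∅→{r}
  live L2: {r}→{r}
  live L3: {r}→∅
  live L4: ∅→{c}
  live L5: ∅→∅
  live L6: {c}→∅

Interference:
  c↔{r}
  h↔∅
  n↔{r}
  r↔{c,n,z}
  z↔{r}

Chromatic number:
  {c,r} pairwise interfere (2-clique) ⇒ χ ≥ 2
  2-colouring: R0={h,r}  R1={c,n,z}
  χ = 2

Answer: 2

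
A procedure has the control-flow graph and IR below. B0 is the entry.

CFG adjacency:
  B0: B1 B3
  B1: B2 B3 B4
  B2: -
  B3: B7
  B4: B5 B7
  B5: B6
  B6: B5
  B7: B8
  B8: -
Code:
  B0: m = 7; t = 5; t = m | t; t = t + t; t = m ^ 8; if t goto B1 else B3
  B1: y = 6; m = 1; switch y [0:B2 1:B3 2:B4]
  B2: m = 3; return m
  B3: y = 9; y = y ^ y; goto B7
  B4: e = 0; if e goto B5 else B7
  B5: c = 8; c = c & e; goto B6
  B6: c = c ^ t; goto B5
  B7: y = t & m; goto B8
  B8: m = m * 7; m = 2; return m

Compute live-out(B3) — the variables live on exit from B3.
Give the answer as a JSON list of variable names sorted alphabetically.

def/use:
  B0: def={m,t} ue=∅
  B1: def={m,y} ue=∅
  B2: def={m} ue=∅
  B3: def={y} ue=∅
  B4: def={e} ue=∅
  B5: def={c} ue={e}
  B6: def={c} ue={c,t}
  B7: def={y} ue={m,t}
  B8: def={m} ue={m}

Backward fixpoint:
  live B0: ∅→{m,t}
  live B1: {t}→{m,t}
  live B2: ∅→∅
  live B3: {m,t}→{m,t}
  live B4: {m,t}→{e,m,t}
  live B5: {e,t}→{c,e,t}
  live B6: {c,e,t}→{e,t}
  live B7: {m,t}→{m}
  live B8: {m}→∅

live-out(B3) = ["m", "t"]

Answer: ["m", "t"]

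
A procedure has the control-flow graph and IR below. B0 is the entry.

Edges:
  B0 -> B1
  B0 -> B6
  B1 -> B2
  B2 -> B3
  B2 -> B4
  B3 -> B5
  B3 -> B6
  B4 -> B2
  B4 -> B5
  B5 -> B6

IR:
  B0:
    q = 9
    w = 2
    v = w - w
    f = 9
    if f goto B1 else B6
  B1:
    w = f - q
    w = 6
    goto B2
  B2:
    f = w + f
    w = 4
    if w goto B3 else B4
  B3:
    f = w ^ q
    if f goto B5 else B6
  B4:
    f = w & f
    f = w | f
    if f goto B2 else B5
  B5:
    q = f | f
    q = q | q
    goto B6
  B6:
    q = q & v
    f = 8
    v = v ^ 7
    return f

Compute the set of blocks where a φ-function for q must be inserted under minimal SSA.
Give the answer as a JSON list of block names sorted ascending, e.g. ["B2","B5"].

idom tree: B1←B0 B2←B1 B3←B2 B4←B2 B5←B2 B6←B0
Join-block Dom:
  B2: preds {B1,B4}: {B0,B1} ∩ {B0,B1,B2,B4} = {B0,B1}; idom=B1
  B5: preds {B3,B4}: {B0,B1,B2,B3} ∩ {B0,B1,B2,B4} = {B0,B1,B2}; idom=B2
  B6: preds {B0,B3,B5}: {B0} ∩ {B0,B1,B2,B3} ∩ {B0,B1,B2,B5} = {B0}; idom=B0

Frontier:
  join B2 pred B1: · stop@B1
  join B2 pred B4: B4→B2 stop@B1
  join B5 pred B3: B3 stop@B2
  join B5 pred B4: B4 stop@B2
  join B6 pred B0: · stop@B0
  join B6 pred B3: B3→B2→B1 stop@B0
  join B6 pred B5: B5→B2→B1 stop@B0
  B0: DF=∅
  B1: DF={B6}
  B2: DF={B2,B6}
  B3: DF={B5,B6}
  B4: DF={B2,B5}
  B5: DF={B6}
  B6: DF=∅

φ for q: defs {B0,B5,B6}
  DF⁺ = {B6}

Answer: ["B6"]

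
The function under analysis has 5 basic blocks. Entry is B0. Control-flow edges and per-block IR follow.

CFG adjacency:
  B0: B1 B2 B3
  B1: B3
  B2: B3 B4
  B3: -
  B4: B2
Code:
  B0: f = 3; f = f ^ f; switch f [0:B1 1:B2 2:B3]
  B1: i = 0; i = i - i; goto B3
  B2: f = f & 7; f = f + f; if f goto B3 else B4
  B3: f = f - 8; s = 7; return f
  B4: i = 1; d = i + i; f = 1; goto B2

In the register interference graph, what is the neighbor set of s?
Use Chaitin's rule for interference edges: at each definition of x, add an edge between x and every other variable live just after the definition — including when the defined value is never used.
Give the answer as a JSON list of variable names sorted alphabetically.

Answer: ["f"]

Derivation:
def/use:
  B0 def {f} use ∅
  B1 def {i} use ∅
  B2 def {f} use {f}
  B3 def {f,s} use {f}
  B4 def {d,f,i} use ∅

Liveness:
  B0: in=∅ out={f}
  B1: in={f} out={f}
  B2: in={f} out={f}
  B3: in={f} out=∅
  B4: in=∅ out={f}

Conflict graph:
  d — ∅
  f — {i,s}
  i — {f}
  s — {f}

N(s) = ["f"]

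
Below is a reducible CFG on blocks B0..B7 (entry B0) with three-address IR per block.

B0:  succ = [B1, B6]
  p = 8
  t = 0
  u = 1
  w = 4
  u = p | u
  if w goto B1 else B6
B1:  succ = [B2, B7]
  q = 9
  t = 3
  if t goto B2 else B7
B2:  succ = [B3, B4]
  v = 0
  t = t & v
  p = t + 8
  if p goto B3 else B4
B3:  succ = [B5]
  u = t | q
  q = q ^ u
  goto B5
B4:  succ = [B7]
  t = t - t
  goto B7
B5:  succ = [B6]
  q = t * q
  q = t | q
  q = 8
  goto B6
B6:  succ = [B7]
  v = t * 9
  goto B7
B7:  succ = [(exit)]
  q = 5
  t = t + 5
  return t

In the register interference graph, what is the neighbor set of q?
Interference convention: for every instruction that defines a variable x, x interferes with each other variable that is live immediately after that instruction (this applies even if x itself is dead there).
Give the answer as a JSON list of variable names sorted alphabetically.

Answer: ["p", "t", "u", "v"]

Analysis:
def/use:
  B0: def={p,t,u,w} ue=∅
  B1: def={q,t} ue=∅
  B2: def={p,t,v} ue={t}
  B3: def={q,u} ue={q,t}
  B4: def={t} ue={t}
  B5: def={q} ue={q,t}
  B6: def={v} ue={t}
  B7: def={q,t} ue={t}

Backward fixpoint:
  live B0: ∅→{t}
  live B1: ∅→{q,t}
  live B2: {q,t}→{q,t}
  live B3: {q,t}→{q,t}
  live B4: {t}→{t}
  live B5: {q,t}→{t}
  live B6: {t}→{t}
  live B7: {t}→∅

Conflict graph:
  p — {q,t,u,w}
  q — {p,t,u,v}
  t — {p,q,u,v,w}
  u — {p,q,t,w}
  v — {q,t}
  w — {p,t,u}

N(q) = ["p", "t", "u", "v"]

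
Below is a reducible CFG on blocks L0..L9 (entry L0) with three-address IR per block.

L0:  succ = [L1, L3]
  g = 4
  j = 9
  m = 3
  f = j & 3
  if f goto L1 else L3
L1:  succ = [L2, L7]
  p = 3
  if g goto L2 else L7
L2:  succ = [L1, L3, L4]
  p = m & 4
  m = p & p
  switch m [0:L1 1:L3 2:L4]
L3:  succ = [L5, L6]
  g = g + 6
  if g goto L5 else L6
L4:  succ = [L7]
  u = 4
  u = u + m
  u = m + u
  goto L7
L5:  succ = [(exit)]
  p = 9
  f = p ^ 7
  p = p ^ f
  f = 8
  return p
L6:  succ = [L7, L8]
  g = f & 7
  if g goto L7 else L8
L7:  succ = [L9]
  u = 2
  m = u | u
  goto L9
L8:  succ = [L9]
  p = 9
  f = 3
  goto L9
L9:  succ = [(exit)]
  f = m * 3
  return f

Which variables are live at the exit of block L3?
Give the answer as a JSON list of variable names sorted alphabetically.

Block summaries:
  L0 def {f,g,j,m} use ∅
  L1 def {p} use {g}
  L2 def {m,p} use {m}
  L3 def {g} use {g}
  L4 def {u} use {m}
  L5 def {f,p} use ∅
  L6 def {g} use {f}
  L7 def {m,u} use ∅
  L8 def {f,p} use ∅
  L9 def {f} use {m}

Liveness:
  L0: in=∅ out={f,g,m}
  L1: in={f,g,m} out={f,g,m}
  L2: in={f,g,m} out={f,g,m}
  L3: in={f,g,m} out={f,m}
  L4: in={m} out=∅
  L5: in=∅ out=∅
  L6: in={f,m} out={m}
  L7: in=∅ out={m}
  L8: in={m} out={m}
  L9: in={m} out=∅

live-out(L3) = ["f", "m"]

Answer: ["f", "m"]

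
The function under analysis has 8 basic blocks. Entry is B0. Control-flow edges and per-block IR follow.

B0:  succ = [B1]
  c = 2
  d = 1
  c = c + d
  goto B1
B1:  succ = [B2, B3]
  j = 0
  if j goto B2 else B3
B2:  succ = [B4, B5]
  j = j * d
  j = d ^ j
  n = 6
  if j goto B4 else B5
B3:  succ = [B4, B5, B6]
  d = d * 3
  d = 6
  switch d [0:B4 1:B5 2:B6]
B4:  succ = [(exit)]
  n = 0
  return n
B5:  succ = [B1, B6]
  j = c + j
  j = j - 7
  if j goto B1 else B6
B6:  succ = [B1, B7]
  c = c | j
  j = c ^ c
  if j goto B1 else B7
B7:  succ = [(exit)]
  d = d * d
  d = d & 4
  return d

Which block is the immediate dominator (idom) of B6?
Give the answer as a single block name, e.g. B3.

Answer: B1

Derivation:
idom tree: B1←B0 B2←B1 B3←B1 B4←B1 B5←B1 B6←B1 B7←B6
Dom at joins:
  B1: preds {B0,B5,B6}: {B0} ∩ {B0,B1,B5} ∩ {B0,B1,B6} = {B0}; idom=B0
  B4: preds {B2,B3}: {B0,B1,B2} ∩ {B0,B1,B3} = {B0,B1}; idom=B1
  B5: preds {B2,B3}: {B0,B1,B2} ∩ {B0,B1,B3} = {B0,B1}; idom=B1
  B6: preds {B3,B5}: {B0,B1,B3} ∩ {B0,B1,B5} = {B0,B1}; idom=B1

idom(B6) = B1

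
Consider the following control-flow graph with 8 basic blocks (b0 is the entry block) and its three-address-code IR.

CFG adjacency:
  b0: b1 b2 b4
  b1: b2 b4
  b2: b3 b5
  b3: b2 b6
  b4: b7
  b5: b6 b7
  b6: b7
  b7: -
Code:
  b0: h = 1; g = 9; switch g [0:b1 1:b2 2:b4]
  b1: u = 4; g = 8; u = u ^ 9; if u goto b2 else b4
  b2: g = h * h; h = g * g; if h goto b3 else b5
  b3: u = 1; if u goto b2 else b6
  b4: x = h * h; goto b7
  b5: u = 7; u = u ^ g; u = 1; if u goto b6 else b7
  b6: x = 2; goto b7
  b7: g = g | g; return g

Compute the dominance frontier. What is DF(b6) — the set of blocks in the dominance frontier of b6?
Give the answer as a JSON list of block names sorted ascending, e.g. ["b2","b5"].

Answer: ["b7"]

Analysis:
idom tree: b1←b0 b2←b0 b3←b2 b4←b0 b5←b2 b6←b2 b7←b0
Join-block Dom:
  b2: preds {b0,b1,b3}: {b0} ∩ {b0,b1} ∩ {b0,b2,b3} = {b0}; idom=b0
  b4: preds {b0,b1}: {b0} ∩ {b0,b1} = {b0}; idom=b0
  b6: preds {b3,b5}: {b0,b2,b3} ∩ {b0,b2,b5} = {b0,b2}; idom=b2
  b7: preds {b4,b5,b6}: {b0,b4} ∩ {b0,b2,b5} ∩ {b0,b2,b6} = {b0}; idom=b0

DF walk-up:
  b2←b0: walk · to b0
  b2←b1: walk b1 to b0
  b2←b3: walk b3→b2 to b0
  b4←b0: walk · to b0
  b4←b1: walk b1 to b0
  b6←b3: walk b3 to b2
  b6←b5: walk b5 to b2
  b7←b4: walk b4 to b0
  b7←b5: walk b5→b2 to b0
  b7←b6: walk b6→b2 to b0
  DF(b0)=∅
  DF(b1)={b2,b4}
  DF(b2)={b2,b7}
  DF(b3)={b2,b6}
  DF(b4)={b7}
  DF(b5)={b6,b7}
  DF(b6)={b7}
  DF(b7)=∅

DF(b6) = ["b7"]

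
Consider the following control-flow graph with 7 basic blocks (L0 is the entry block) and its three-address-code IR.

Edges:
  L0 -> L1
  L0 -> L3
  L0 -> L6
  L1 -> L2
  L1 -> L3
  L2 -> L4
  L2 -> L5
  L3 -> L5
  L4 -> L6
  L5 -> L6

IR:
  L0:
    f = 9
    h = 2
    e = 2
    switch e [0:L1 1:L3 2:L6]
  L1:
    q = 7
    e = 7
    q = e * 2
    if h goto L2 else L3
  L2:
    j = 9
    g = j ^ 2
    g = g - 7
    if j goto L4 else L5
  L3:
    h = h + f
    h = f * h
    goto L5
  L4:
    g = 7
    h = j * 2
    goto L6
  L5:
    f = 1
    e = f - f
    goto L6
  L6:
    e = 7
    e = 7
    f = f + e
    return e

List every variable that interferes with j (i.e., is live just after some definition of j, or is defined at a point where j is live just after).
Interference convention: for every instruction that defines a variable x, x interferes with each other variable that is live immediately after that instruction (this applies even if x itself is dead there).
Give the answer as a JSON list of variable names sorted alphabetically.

Answer: ["f", "g"]

Working:
Per-block:
  L0 def {e,f,h} use ∅
  L1 def {e,q} use {h}
  L2 def {g,j} use ∅
  L3 def {h} use {f,h}
  L4 def {g,h} use {j}
  L5 def {e,f} use ∅
  L6 def {e,f} use {f}

Backward fixpoint:
  L0: in=∅ out={f,h}
  L1: in={f,h} out={f,h}
  L2: in={f} out={f,j}
  L3: in={f,h} out=∅
  L4: in={f,j} out={f}
  L5: in=∅ out={f}
  L6: in={f} out=∅

Interfere edges:
  e — {f,h}
  f — {e,g,h,j,q}
  g — {f,j}
  h — {e,f,q}
  j — {f,g}
  q — {f,h}

N(j) = ["f", "g"]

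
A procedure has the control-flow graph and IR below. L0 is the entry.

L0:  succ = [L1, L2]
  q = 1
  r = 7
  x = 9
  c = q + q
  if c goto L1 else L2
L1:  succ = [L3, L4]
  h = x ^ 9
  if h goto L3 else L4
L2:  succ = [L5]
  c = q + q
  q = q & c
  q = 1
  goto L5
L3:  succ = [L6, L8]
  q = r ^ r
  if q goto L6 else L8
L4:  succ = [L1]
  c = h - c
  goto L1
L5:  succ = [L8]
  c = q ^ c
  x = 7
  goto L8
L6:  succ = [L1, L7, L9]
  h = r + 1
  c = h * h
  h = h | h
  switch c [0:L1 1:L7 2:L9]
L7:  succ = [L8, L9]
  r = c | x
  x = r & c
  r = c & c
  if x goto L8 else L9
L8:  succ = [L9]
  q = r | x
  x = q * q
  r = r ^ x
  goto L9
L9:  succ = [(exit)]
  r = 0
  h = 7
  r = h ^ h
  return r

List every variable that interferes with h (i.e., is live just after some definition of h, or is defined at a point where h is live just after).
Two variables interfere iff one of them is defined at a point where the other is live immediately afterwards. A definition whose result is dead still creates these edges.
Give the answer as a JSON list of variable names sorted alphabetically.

Answer: ["c", "r", "x"]

Derivation:
def/use:
  L0 def {c,q,r,x} use ∅
  L1 def {h} use {x}
  L2 def {c,q} use {q}
  L3 def {q} use {r}
  L4 def {c} use {c,h}
  L5 def {c,x} use {c,q}
  L6 def {c,h} use {r}
  L7 def {r,x} use {c,x}
  L8 def {q,r,x} use {r,x}
  L9 def {h,r} use ∅

Live sets:
  L0: in=∅ out={c,q,r,x}
  L1: in={c,r,x} out={c,h,r,x}
  L2: in={q,r} out={c,q,r}
  L3: in={r,x} out={r,x}
  L4: in={c,h,r,x} out={c,r,x}
  L5: in={c,q,r} out={r,x}
  L6: in={r,x} out={c,r,x}
  L7: in={c,x} out={r,x}
  L8: in={r,x} out=∅
  L9: in=∅ out=∅

Interference:
  c: {h,q,r,x}
  h: {c,r,x}
  q: {c,r,x}
  r: {c,h,q,x}
  x: {c,h,q,r}

N(h) = ["c", "r", "x"]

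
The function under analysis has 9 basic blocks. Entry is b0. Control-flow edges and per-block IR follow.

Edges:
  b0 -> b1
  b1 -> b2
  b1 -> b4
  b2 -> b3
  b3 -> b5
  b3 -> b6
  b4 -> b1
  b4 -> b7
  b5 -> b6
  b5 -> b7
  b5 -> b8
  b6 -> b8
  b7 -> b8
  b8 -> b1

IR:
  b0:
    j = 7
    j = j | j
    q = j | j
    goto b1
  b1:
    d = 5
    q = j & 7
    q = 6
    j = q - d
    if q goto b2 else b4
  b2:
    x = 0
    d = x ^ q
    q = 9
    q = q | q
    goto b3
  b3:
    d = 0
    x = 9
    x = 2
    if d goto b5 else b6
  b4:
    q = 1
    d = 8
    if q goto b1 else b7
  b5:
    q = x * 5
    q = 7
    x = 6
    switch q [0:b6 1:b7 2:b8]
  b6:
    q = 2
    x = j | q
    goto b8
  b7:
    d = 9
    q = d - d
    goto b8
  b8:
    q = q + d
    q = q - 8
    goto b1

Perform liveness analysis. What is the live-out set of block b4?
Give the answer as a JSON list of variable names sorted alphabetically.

Answer: ["j"]

Working:
Block summaries:
  b0: {j,q} / ∅
  b1: {d,j,q} / {j}
  b2: {d,q,x} / {q}
  b3: {d,x} / ∅
  b4: {d,q} / ∅
  b5: {q,x} / {x}
  b6: {q,x} / {j}
  b7: {d,q} / ∅
  b8: {q} / {d,q}

Live sets:
  b0 li=∅ lo={j}
  b1 li={j} lo={j,q}
  b2 li={j,q} lo={j}
  b3 li={j} lo={d,j,x}
  b4 li={j} lo={j}
  b5 li={d,j,x} lo={d,j,q}
  b6 li={d,j} lo={d,j,q}
  b7 li={j} lo={d,j,q}
  b8 li={d,j,q} lo={j}

live-out(b4) = ["j"]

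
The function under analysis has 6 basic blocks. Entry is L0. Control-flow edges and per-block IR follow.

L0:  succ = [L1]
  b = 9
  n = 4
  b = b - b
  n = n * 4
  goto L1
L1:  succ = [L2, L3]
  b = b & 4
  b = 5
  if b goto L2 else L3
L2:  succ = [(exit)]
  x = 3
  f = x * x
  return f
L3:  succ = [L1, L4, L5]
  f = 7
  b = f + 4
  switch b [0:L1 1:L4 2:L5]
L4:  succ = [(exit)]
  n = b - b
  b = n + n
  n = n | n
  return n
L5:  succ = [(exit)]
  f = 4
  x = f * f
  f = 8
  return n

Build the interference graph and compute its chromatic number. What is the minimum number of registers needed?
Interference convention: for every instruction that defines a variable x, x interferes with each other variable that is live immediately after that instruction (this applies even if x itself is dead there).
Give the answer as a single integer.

Per-block:
  L0: def={b,n} ue=∅
  L1: def={b} ue={b}
  L2: def={f,x} ue=∅
  L3: def={b,f} ue=∅
  L4: def={b,n} ue={b}
  L5: def={f,x} ue={n}

Backward fixpoint:
  L0 li=∅ lo={b,n}
  L1 li={b,n} lo={n}
  L2 li=∅ lo=∅
  L3 li={n} lo={b,n}
  L4 li={b} lo=∅
  L5 li={n} lo=∅

Interfere edges:
  b — {n}
  f — {n}
  n — {b,f,x}
  x — {n}

Colouring:
  {b,n} pairwise interfere (2-clique) ⇒ χ ≥ 2
  assign b→R1 f→R1 n→R0 x→R1 — no edge inside a register ⇒ χ ≤ 2
  χ = 2

Answer: 2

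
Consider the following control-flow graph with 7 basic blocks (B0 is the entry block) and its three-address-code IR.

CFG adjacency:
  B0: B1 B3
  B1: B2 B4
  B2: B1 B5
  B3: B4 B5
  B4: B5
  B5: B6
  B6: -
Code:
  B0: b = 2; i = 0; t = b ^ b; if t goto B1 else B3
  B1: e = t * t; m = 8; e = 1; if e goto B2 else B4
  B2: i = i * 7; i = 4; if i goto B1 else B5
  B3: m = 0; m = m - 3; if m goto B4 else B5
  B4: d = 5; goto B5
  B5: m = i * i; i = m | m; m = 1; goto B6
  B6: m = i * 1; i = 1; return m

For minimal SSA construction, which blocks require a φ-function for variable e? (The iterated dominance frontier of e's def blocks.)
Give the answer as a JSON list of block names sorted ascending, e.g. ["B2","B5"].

idom tree: B1←B0 B2←B1 B3←B0 B4←B0 B5←B0 B6←B5
Dom at joins:
  B1: preds {B0,B2}: {B0} ∩ {B0,B1,B2} = {B0}; idom=B0
  B4: preds {B1,B3}: {B0,B1} ∩ {B0,B3} = {B0}; idom=B0
  B5: preds {B2,B3,B4}: {B0,B1,B2} ∩ {B0,B3} ∩ {B0,B4} = {B0}; idom=B0

DF walk-up:
  B1←B0: walk · to B0
  B1←B2: walk B2→B1 to B0
  B4←B1: walk B1 to B0
  B4←B3: walk B3 to B0
  B5←B2: walk B2→B1 to B0
  B5←B3: walk B3 to B0
  B5←B4: walk B4 to B0
  B0 → ∅
  B1 → {B1,B4,B5}
  B2 → {B1,B5}
  B3 → {B4,B5}
  B4 → {B5}
  B5 → ∅
  B6 → ∅

φ for e: defs {B1}
  DF⁺ = {B1,B4,B5}

Answer: ["B1", "B4", "B5"]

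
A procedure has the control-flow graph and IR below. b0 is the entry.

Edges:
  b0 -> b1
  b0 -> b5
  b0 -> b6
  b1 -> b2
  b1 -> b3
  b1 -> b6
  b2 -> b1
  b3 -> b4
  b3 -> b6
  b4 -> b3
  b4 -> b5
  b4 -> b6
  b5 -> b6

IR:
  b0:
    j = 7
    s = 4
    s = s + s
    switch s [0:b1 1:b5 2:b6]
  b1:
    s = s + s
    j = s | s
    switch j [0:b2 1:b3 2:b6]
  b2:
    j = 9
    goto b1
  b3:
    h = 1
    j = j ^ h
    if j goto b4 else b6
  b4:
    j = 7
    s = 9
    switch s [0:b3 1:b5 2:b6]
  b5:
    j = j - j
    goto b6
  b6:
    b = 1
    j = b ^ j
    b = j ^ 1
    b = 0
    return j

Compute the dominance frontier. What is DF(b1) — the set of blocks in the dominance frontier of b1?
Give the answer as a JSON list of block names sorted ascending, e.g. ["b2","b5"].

Answer: ["b1", "b5", "b6"]

Derivation:
idom tree: b1←b0 b2←b1 b3←b1 b4←b3 b5←b0 b6←b0
Dom∩ at merges:
  b1: preds {b0,b2}: {b0} ∩ {b0,b1,b2} = {b0}; idom=b0
  b3: preds {b1,b4}: {b0,b1} ∩ {b0,b1,b3,b4} = {b0,b1}; idom=b1
  b5: preds {b0,b4}: {b0} ∩ {b0,b1,b3,b4} = {b0}; idom=b0
  b6: preds {b0,b1,b3,b4,b5}: {b0} ∩ {b0,b1} ∩ {b0,b1,b3} ∩ {b0,b1,b3,b4} ∩ {b0,b5} = {b0}; idom=b0

Frontier:
  join b1 pred b0: · stop@b0
  join b1 pred b2: b2→b1 stop@b0
  join b3 pred b1: · stop@b1
  join b3 pred b4: b4→b3 stop@b1
  join b5 pred b0: · stop@b0
  join b5 pred b4: b4→b3→b1 stop@b0
  join b6 pred b0: · stop@b0
  join b6 pred b1: b1 stop@b0
  join b6 pred b3: b3→b1 stop@b0
  join b6 pred b4: b4→b3→b1 stop@b0
  join b6 pred b5: b5 stop@b0
  b0 → ∅
  b1 → {b1,b5,b6}
  b2 → {b1}
  b3 → {b3,b5,b6}
  b4 → {b3,b5,b6}
  b5 → {b6}
  b6 → ∅

DF(b1) = ["b1", "b5", "b6"]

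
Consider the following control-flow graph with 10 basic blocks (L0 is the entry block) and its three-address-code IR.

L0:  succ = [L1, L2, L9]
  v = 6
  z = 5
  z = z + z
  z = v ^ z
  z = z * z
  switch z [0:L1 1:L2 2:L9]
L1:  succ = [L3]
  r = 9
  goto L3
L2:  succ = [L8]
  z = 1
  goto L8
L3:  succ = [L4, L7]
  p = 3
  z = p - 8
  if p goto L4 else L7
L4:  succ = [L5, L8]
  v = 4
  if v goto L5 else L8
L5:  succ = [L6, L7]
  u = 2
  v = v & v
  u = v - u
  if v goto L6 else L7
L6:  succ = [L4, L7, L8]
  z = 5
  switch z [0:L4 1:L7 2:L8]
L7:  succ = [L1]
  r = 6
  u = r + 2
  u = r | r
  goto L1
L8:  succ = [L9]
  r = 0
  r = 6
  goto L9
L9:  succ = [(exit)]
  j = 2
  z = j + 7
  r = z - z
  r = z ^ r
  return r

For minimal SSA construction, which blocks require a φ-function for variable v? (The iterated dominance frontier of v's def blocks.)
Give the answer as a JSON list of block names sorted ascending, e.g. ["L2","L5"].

idom tree: L1←L0 L2←L0 L3←L1 L4←L3 L5←L4 L6←L5 L7←L3 L8←L0 L9←L0
Dom∩ at merges:
  L1: preds {L0,L7}: {L0} ∩ {L0,L1,L3,L7} = {L0}; idom=L0
  L4: preds {L3,L6}: {L0,L1,L3} ∩ {L0,L1,L3,L4,L5,L6} = {L0,L1,L3}; idom=L3
  L7: preds {L3,L5,L6}: {L0,L1,L3} ∩ {L0,L1,L3,L4,L5} ∩ {L0,L1,L3,L4,L5,L6} = {L0,L1,L3}; idom=L3
  L8: preds {L2,L4,L6}: {L0,L2} ∩ {L0,L1,L3,L4} ∩ {L0,L1,L3,L4,L5,L6} = {L0}; idom=L0
  L9: preds {L0,L8}: {L0} ∩ {L0,L8} = {L0}; idom=L0

DF walk-up:
  L1←L0: walk · to L0
  L1←L7: walk L7→L3→L1 to L0
  L4←L3: walk · to L3
  L4←L6: walk L6→L5→L4 to L3
  L7←L3: walk · to L3
  L7←L5: walk L5→L4 to L3
  L7←L6: walk L6→L5→L4 to L3
  L8←L2: walk L2 to L0
  L8←L4: walk L4→L3→L1 to L0
  L8←L6: walk L6→L5→L4→L3→L1 to L0
  L9←L0: walk · to L0
  L9←L8: walk L8 to L0
  L0 → ∅
  L1 → {L1,L8}
  L2 → {L8}
  L3 → {L1,L8}
  L4 → {L4,L7,L8}
  L5 → {L4,L7,L8}
  L6 → {L4,L7,L8}
  L7 → {L1}
  L8 → {L9}
  L9 → ∅

φ for v: defs {L0,L4,L5}
  DF⁺ = {L1,L4,L7,L8,L9}

Answer: ["L1", "L4", "L7", "L8", "L9"]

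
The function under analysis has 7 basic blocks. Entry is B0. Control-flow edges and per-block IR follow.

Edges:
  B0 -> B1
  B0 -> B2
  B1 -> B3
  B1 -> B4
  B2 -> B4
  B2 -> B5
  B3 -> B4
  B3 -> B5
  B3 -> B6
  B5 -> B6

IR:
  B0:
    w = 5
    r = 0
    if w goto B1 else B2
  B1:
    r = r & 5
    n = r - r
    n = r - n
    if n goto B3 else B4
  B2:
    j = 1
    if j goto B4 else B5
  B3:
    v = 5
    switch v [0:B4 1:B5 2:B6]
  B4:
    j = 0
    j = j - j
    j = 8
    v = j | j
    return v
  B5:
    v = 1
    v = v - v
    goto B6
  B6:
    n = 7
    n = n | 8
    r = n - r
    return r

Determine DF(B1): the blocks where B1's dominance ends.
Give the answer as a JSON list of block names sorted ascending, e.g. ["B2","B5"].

Answer: ["B4", "B5", "B6"]

Working:
idom tree: B1←B0 B2←B0 B3←B1 B4←B0 B5←B0 B6←B0
Dom∩ at merges:
  B4: preds {B1,B2,B3}: {B0,B1} ∩ {B0,B2} ∩ {B0,B1,B3} = {B0}; idom=B0
  B5: preds {B2,B3}: {B0,B2} ∩ {B0,B1,B3} = {B0}; idom=B0
  B6: preds {B3,B5}: {B0,B1,B3} ∩ {B0,B5} = {B0}; idom=B0

Frontier:
  B4←B1: walk B1 to B0
  B4←B2: walk B2 to B0
  B4←B3: walk B3→B1 to B0
  B5←B2: walk B2 to B0
  B5←B3: walk B3→B1 to B0
  B6←B3: walk B3→B1 to B0
  B6←B5: walk B5 to B0
  B0: DF=∅
  B1: DF={B4,B5,B6}
  B2: DF={B4,B5}
  B3: DF={B4,B5,B6}
  B4: DF=∅
  B5: DF={B6}
  B6: DF=∅

DF(B1) = ["B4", "B5", "B6"]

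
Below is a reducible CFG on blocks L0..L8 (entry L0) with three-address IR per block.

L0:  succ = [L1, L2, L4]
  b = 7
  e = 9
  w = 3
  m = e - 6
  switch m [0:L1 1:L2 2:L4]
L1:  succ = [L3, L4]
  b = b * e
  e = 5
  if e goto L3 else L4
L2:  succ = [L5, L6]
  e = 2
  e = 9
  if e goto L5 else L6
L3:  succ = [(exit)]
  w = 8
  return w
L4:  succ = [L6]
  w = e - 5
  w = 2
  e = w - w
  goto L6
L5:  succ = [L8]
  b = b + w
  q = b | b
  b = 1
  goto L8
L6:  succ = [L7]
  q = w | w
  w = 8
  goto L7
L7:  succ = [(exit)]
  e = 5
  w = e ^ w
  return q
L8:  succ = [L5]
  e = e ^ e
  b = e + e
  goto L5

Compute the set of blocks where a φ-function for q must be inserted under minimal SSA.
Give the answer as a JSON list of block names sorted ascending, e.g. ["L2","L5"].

Answer: ["L5"]

Derivation:
idom tree: L1←L0 L2←L0 L3←L1 L4←L0 L5←L2 L6←L0 L7←L6 L8←L5
Dom at joins:
  L4: preds {L0,L1}: {L0} ∩ {L0,L1} = {L0}; idom=L0
  L5: preds {L2,L8}: {L0,L2} ∩ {L0,L2,L5,L8} = {L0,L2}; idom=L2
  L6: preds {L2,L4}: {L0,L2} ∩ {L0,L4} = {L0}; idom=L0

Frontier:
  join L4 pred L0: · stop@L0
  join L4 pred L1: L1 stop@L0
  join L5 pred L2: · stop@L2
  join L5 pred L8: L8→L5 stop@L2
  join L6 pred L2: L2 stop@L0
  join L6 pred L4: L4 stop@L0
  DF(L0)=∅
  DF(L1)={L4}
  DF(L2)={L6}
  DF(L3)=∅
  DF(L4)={L6}
  DF(L5)={L5}
  DF(L6)=∅
  DF(L7)=∅
  DF(L8)={L5}

φ for q: defs {L5,L6}
  DF⁺ = {L5}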